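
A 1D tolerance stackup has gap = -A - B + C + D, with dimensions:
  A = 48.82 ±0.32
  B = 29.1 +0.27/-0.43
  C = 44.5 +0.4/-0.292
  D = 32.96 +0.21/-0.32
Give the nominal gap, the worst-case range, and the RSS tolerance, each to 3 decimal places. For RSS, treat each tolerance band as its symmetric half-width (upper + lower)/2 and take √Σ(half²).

Stack each dimension's contribution:
  -A: nom -48.820 → Σnom=-48.820; wc +0.320/-0.320 → slack +0.320/-0.320; half-tol=0.320, Σhalf²=0.102400
  -B: nom -29.100 → Σnom=-77.920; wc +0.430/-0.270 → slack +0.750/-0.590; half-tol=0.350, Σhalf²=0.224900
  +C: nom +44.500 → Σnom=-33.420; wc +0.400/-0.292 → slack +1.150/-0.882; half-tol=0.346, Σhalf²=0.344616
  +D: nom +32.960 → Σnom=-0.460; wc +0.210/-0.320 → slack +1.360/-1.202; half-tol=0.265, Σhalf²=0.414841
Nominal = -0.460. Worst-case = [-0.460 - 1.202, -0.460 + 1.360] = [-1.662, 0.900]. RSS = √0.414841 = 0.644.

nominal=-0.460 wc=[-1.662,0.900] rss=0.644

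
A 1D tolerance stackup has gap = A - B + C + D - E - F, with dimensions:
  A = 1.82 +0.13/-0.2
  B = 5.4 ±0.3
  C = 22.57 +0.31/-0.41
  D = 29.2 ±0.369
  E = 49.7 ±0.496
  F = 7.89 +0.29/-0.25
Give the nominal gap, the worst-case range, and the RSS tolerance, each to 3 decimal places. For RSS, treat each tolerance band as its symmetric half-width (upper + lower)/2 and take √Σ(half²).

Stack each dimension's contribution:
  +A: nom +1.820 → Σnom=1.820; wc +0.130/-0.200 → slack +0.130/-0.200; half-tol=0.165, Σhalf²=0.027225
  -B: nom -5.400 → Σnom=-3.580; wc +0.300/-0.300 → slack +0.430/-0.500; half-tol=0.300, Σhalf²=0.117225
  +C: nom +22.570 → Σnom=18.990; wc +0.310/-0.410 → slack +0.740/-0.910; half-tol=0.360, Σhalf²=0.246825
  +D: nom +29.200 → Σnom=48.190; wc +0.369/-0.369 → slack +1.109/-1.279; half-tol=0.369, Σhalf²=0.382986
  -E: nom -49.700 → Σnom=-1.510; wc +0.496/-0.496 → slack +1.605/-1.775; half-tol=0.496, Σhalf²=0.629002
  -F: nom -7.890 → Σnom=-9.400; wc +0.250/-0.290 → slack +1.855/-2.065; half-tol=0.270, Σhalf²=0.701902
Nominal = -9.400. Worst-case = [-9.400 - 2.065, -9.400 + 1.855] = [-11.465, -7.545]. RSS = √0.701902 = 0.838.

nominal=-9.400 wc=[-11.465,-7.545] rss=0.838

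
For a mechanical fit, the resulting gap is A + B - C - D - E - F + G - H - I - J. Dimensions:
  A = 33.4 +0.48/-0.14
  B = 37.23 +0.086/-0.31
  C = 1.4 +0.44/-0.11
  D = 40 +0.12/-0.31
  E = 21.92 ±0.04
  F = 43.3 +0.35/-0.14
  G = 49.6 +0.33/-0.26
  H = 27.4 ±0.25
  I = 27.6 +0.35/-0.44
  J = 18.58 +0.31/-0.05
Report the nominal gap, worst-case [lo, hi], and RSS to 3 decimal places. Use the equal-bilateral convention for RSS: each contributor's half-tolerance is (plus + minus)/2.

nominal=-59.970 wc=[-62.540,-57.734] rss=0.810

Stack each dimension's contribution:
  +A: nom +33.400 → Σnom=33.400; wc +0.480/-0.140 → slack +0.480/-0.140; half-tol=0.310, Σhalf²=0.096100
  +B: nom +37.230 → Σnom=70.630; wc +0.086/-0.310 → slack +0.566/-0.450; half-tol=0.198, Σhalf²=0.135304
  -C: nom -1.400 → Σnom=69.230; wc +0.110/-0.440 → slack +0.676/-0.890; half-tol=0.275, Σhalf²=0.210929
  -D: nom -40.000 → Σnom=29.230; wc +0.310/-0.120 → slack +0.986/-1.010; half-tol=0.215, Σhalf²=0.257154
  -E: nom -21.920 → Σnom=7.310; wc +0.040/-0.040 → slack +1.026/-1.050; half-tol=0.040, Σhalf²=0.258754
  -F: nom -43.300 → Σnom=-35.990; wc +0.140/-0.350 → slack +1.166/-1.400; half-tol=0.245, Σhalf²=0.318779
  +G: nom +49.600 → Σnom=13.610; wc +0.330/-0.260 → slack +1.496/-1.660; half-tol=0.295, Σhalf²=0.405804
  -H: nom -27.400 → Σnom=-13.790; wc +0.250/-0.250 → slack +1.746/-1.910; half-tol=0.250, Σhalf²=0.468304
  -I: nom -27.600 → Σnom=-41.390; wc +0.440/-0.350 → slack +2.186/-2.260; half-tol=0.395, Σhalf²=0.624329
  -J: nom -18.580 → Σnom=-59.970; wc +0.050/-0.310 → slack +2.236/-2.570; half-tol=0.180, Σhalf²=0.656729
Nominal = -59.970. Worst-case = [-59.970 - 2.570, -59.970 + 2.236] = [-62.540, -57.734]. RSS = √0.656729 = 0.810.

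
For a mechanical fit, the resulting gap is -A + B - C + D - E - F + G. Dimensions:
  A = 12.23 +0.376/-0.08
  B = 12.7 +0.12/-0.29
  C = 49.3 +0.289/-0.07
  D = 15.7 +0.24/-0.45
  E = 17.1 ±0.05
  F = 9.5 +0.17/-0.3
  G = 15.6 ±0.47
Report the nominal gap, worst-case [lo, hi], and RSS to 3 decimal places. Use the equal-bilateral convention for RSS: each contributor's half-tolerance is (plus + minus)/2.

Stack each dimension's contribution:
  -A: nom -12.230 → Σnom=-12.230; wc +0.080/-0.376 → slack +0.080/-0.376; half-tol=0.228, Σhalf²=0.051984
  +B: nom +12.700 → Σnom=0.470; wc +0.120/-0.290 → slack +0.200/-0.666; half-tol=0.205, Σhalf²=0.094009
  -C: nom -49.300 → Σnom=-48.830; wc +0.070/-0.289 → slack +0.270/-0.955; half-tol=0.179, Σhalf²=0.126229
  +D: nom +15.700 → Σnom=-33.130; wc +0.240/-0.450 → slack +0.510/-1.405; half-tol=0.345, Σhalf²=0.245254
  -E: nom -17.100 → Σnom=-50.230; wc +0.050/-0.050 → slack +0.560/-1.455; half-tol=0.050, Σhalf²=0.247754
  -F: nom -9.500 → Σnom=-59.730; wc +0.300/-0.170 → slack +0.860/-1.625; half-tol=0.235, Σhalf²=0.302979
  +G: nom +15.600 → Σnom=-44.130; wc +0.470/-0.470 → slack +1.330/-2.095; half-tol=0.470, Σhalf²=0.523879
Nominal = -44.130. Worst-case = [-44.130 - 2.095, -44.130 + 1.330] = [-46.225, -42.800]. RSS = √0.523879 = 0.724.

nominal=-44.130 wc=[-46.225,-42.800] rss=0.724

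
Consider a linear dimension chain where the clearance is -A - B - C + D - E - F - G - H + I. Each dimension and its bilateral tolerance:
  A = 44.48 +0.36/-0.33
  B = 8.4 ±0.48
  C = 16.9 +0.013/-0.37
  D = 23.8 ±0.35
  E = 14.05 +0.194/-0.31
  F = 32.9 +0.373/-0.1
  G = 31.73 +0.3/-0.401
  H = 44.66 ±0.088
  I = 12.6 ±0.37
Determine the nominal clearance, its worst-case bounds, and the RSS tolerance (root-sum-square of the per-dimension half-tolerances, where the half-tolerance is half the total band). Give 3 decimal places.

Stack each dimension's contribution:
  -A: nom -44.480 → Σnom=-44.480; wc +0.330/-0.360 → slack +0.330/-0.360; half-tol=0.345, Σhalf²=0.119025
  -B: nom -8.400 → Σnom=-52.880; wc +0.480/-0.480 → slack +0.810/-0.840; half-tol=0.480, Σhalf²=0.349425
  -C: nom -16.900 → Σnom=-69.780; wc +0.370/-0.013 → slack +1.180/-0.853; half-tol=0.192, Σhalf²=0.386097
  +D: nom +23.800 → Σnom=-45.980; wc +0.350/-0.350 → slack +1.530/-1.203; half-tol=0.350, Σhalf²=0.508597
  -E: nom -14.050 → Σnom=-60.030; wc +0.310/-0.194 → slack +1.840/-1.397; half-tol=0.252, Σhalf²=0.572101
  -F: nom -32.900 → Σnom=-92.930; wc +0.100/-0.373 → slack +1.940/-1.770; half-tol=0.236, Σhalf²=0.628034
  -G: nom -31.730 → Σnom=-124.660; wc +0.401/-0.300 → slack +2.341/-2.070; half-tol=0.351, Σhalf²=0.750884
  -H: nom -44.660 → Σnom=-169.320; wc +0.088/-0.088 → slack +2.429/-2.158; half-tol=0.088, Σhalf²=0.758628
  +I: nom +12.600 → Σnom=-156.720; wc +0.370/-0.370 → slack +2.799/-2.528; half-tol=0.370, Σhalf²=0.895528
Nominal = -156.720. Worst-case = [-156.720 - 2.528, -156.720 + 2.799] = [-159.248, -153.921]. RSS = √0.895528 = 0.946.

nominal=-156.720 wc=[-159.248,-153.921] rss=0.946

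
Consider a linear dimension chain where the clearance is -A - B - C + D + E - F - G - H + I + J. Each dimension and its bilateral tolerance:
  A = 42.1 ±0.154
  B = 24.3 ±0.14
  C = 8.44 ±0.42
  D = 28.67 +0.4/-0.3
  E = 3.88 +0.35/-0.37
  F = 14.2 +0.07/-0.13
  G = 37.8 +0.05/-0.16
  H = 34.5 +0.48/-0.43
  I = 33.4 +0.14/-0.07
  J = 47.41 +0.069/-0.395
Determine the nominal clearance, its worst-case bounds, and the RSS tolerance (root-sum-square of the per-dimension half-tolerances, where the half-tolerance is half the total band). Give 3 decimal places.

nominal=-47.980 wc=[-50.429,-45.587] rss=0.874

Stack each dimension's contribution:
  -A: nom -42.100 → Σnom=-42.100; wc +0.154/-0.154 → slack +0.154/-0.154; half-tol=0.154, Σhalf²=0.023716
  -B: nom -24.300 → Σnom=-66.400; wc +0.140/-0.140 → slack +0.294/-0.294; half-tol=0.140, Σhalf²=0.043316
  -C: nom -8.440 → Σnom=-74.840; wc +0.420/-0.420 → slack +0.714/-0.714; half-tol=0.420, Σhalf²=0.219716
  +D: nom +28.670 → Σnom=-46.170; wc +0.400/-0.300 → slack +1.114/-1.014; half-tol=0.350, Σhalf²=0.342216
  +E: nom +3.880 → Σnom=-42.290; wc +0.350/-0.370 → slack +1.464/-1.384; half-tol=0.360, Σhalf²=0.471816
  -F: nom -14.200 → Σnom=-56.490; wc +0.130/-0.070 → slack +1.594/-1.454; half-tol=0.100, Σhalf²=0.481816
  -G: nom -37.800 → Σnom=-94.290; wc +0.160/-0.050 → slack +1.754/-1.504; half-tol=0.105, Σhalf²=0.492841
  -H: nom -34.500 → Σnom=-128.790; wc +0.430/-0.480 → slack +2.184/-1.984; half-tol=0.455, Σhalf²=0.699866
  +I: nom +33.400 → Σnom=-95.390; wc +0.140/-0.070 → slack +2.324/-2.054; half-tol=0.105, Σhalf²=0.710891
  +J: nom +47.410 → Σnom=-47.980; wc +0.069/-0.395 → slack +2.393/-2.449; half-tol=0.232, Σhalf²=0.764715
Nominal = -47.980. Worst-case = [-47.980 - 2.449, -47.980 + 2.393] = [-50.429, -45.587]. RSS = √0.764715 = 0.874.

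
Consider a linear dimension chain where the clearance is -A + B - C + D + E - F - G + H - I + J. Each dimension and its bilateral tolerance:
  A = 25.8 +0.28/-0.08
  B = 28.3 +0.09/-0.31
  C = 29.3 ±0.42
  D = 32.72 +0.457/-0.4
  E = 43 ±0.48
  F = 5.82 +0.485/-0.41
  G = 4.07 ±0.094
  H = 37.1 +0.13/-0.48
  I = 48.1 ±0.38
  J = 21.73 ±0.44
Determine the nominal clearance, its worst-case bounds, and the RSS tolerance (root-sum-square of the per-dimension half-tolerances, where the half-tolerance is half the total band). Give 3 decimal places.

Stack each dimension's contribution:
  -A: nom -25.800 → Σnom=-25.800; wc +0.080/-0.280 → slack +0.080/-0.280; half-tol=0.180, Σhalf²=0.032400
  +B: nom +28.300 → Σnom=2.500; wc +0.090/-0.310 → slack +0.170/-0.590; half-tol=0.200, Σhalf²=0.072400
  -C: nom -29.300 → Σnom=-26.800; wc +0.420/-0.420 → slack +0.590/-1.010; half-tol=0.420, Σhalf²=0.248800
  +D: nom +32.720 → Σnom=5.920; wc +0.457/-0.400 → slack +1.047/-1.410; half-tol=0.428, Σhalf²=0.432412
  +E: nom +43.000 → Σnom=48.920; wc +0.480/-0.480 → slack +1.527/-1.890; half-tol=0.480, Σhalf²=0.662812
  -F: nom -5.820 → Σnom=43.100; wc +0.410/-0.485 → slack +1.937/-2.375; half-tol=0.448, Σhalf²=0.863069
  -G: nom -4.070 → Σnom=39.030; wc +0.094/-0.094 → slack +2.031/-2.469; half-tol=0.094, Σhalf²=0.871904
  +H: nom +37.100 → Σnom=76.130; wc +0.130/-0.480 → slack +2.161/-2.949; half-tol=0.305, Σhalf²=0.964929
  -I: nom -48.100 → Σnom=28.030; wc +0.380/-0.380 → slack +2.541/-3.329; half-tol=0.380, Σhalf²=1.109330
  +J: nom +21.730 → Σnom=49.760; wc +0.440/-0.440 → slack +2.981/-3.769; half-tol=0.440, Σhalf²=1.302930
Nominal = 49.760. Worst-case = [49.760 - 3.769, 49.760 + 2.981] = [45.991, 52.741]. RSS = √1.302930 = 1.141.

nominal=49.760 wc=[45.991,52.741] rss=1.141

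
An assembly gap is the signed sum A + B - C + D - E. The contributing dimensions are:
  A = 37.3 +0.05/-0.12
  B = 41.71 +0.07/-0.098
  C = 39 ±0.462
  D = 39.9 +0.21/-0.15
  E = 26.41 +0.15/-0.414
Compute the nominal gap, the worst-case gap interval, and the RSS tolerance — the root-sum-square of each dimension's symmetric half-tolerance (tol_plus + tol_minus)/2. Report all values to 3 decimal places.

nominal=53.500 wc=[52.520,54.706] rss=0.583

Stack each dimension's contribution:
  +A: nom +37.300 → Σnom=37.300; wc +0.050/-0.120 → slack +0.050/-0.120; half-tol=0.085, Σhalf²=0.007225
  +B: nom +41.710 → Σnom=79.010; wc +0.070/-0.098 → slack +0.120/-0.218; half-tol=0.084, Σhalf²=0.014281
  -C: nom -39.000 → Σnom=40.010; wc +0.462/-0.462 → slack +0.582/-0.680; half-tol=0.462, Σhalf²=0.227725
  +D: nom +39.900 → Σnom=79.910; wc +0.210/-0.150 → slack +0.792/-0.830; half-tol=0.180, Σhalf²=0.260125
  -E: nom -26.410 → Σnom=53.500; wc +0.414/-0.150 → slack +1.206/-0.980; half-tol=0.282, Σhalf²=0.339649
Nominal = 53.500. Worst-case = [53.500 - 0.980, 53.500 + 1.206] = [52.520, 54.706]. RSS = √0.339649 = 0.583.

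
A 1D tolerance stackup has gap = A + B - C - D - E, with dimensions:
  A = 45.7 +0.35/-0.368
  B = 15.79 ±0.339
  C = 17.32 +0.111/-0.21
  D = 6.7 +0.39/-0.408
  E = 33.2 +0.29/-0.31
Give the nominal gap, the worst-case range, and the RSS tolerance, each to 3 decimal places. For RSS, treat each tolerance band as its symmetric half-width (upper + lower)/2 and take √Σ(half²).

Stack each dimension's contribution:
  +A: nom +45.700 → Σnom=45.700; wc +0.350/-0.368 → slack +0.350/-0.368; half-tol=0.359, Σhalf²=0.128881
  +B: nom +15.790 → Σnom=61.490; wc +0.339/-0.339 → slack +0.689/-0.707; half-tol=0.339, Σhalf²=0.243802
  -C: nom -17.320 → Σnom=44.170; wc +0.210/-0.111 → slack +0.899/-0.818; half-tol=0.161, Σhalf²=0.269562
  -D: nom -6.700 → Σnom=37.470; wc +0.408/-0.390 → slack +1.307/-1.208; half-tol=0.399, Σhalf²=0.428763
  -E: nom -33.200 → Σnom=4.270; wc +0.310/-0.290 → slack +1.617/-1.498; half-tol=0.300, Σhalf²=0.518763
Nominal = 4.270. Worst-case = [4.270 - 1.498, 4.270 + 1.617] = [2.772, 5.887]. RSS = √0.518763 = 0.720.

nominal=4.270 wc=[2.772,5.887] rss=0.720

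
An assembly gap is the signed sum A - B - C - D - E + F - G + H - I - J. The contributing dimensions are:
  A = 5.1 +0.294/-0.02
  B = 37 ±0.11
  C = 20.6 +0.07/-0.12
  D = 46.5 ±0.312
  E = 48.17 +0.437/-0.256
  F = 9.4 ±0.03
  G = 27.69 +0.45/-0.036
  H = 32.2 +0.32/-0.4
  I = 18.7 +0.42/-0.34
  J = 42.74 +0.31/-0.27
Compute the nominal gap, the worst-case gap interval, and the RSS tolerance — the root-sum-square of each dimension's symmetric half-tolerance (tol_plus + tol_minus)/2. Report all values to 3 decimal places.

nominal=-194.700 wc=[-197.259,-192.612] rss=0.825

Stack each dimension's contribution:
  +A: nom +5.100 → Σnom=5.100; wc +0.294/-0.020 → slack +0.294/-0.020; half-tol=0.157, Σhalf²=0.024649
  -B: nom -37.000 → Σnom=-31.900; wc +0.110/-0.110 → slack +0.404/-0.130; half-tol=0.110, Σhalf²=0.036749
  -C: nom -20.600 → Σnom=-52.500; wc +0.120/-0.070 → slack +0.524/-0.200; half-tol=0.095, Σhalf²=0.045774
  -D: nom -46.500 → Σnom=-99.000; wc +0.312/-0.312 → slack +0.836/-0.512; half-tol=0.312, Σhalf²=0.143118
  -E: nom -48.170 → Σnom=-147.170; wc +0.256/-0.437 → slack +1.092/-0.949; half-tol=0.347, Σhalf²=0.263180
  +F: nom +9.400 → Σnom=-137.770; wc +0.030/-0.030 → slack +1.122/-0.979; half-tol=0.030, Σhalf²=0.264080
  -G: nom -27.690 → Σnom=-165.460; wc +0.036/-0.450 → slack +1.158/-1.429; half-tol=0.243, Σhalf²=0.323129
  +H: nom +32.200 → Σnom=-133.260; wc +0.320/-0.400 → slack +1.478/-1.829; half-tol=0.360, Σhalf²=0.452729
  -I: nom -18.700 → Σnom=-151.960; wc +0.340/-0.420 → slack +1.818/-2.249; half-tol=0.380, Σhalf²=0.597129
  -J: nom -42.740 → Σnom=-194.700; wc +0.270/-0.310 → slack +2.088/-2.559; half-tol=0.290, Σhalf²=0.681229
Nominal = -194.700. Worst-case = [-194.700 - 2.559, -194.700 + 2.088] = [-197.259, -192.612]. RSS = √0.681229 = 0.825.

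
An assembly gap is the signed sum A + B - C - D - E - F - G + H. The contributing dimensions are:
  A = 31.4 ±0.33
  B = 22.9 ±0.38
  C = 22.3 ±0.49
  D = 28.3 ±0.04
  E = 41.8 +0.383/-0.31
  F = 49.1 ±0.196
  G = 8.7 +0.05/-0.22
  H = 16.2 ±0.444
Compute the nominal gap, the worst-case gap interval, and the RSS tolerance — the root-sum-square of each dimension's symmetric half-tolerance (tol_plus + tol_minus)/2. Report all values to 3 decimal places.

Stack each dimension's contribution:
  +A: nom +31.400 → Σnom=31.400; wc +0.330/-0.330 → slack +0.330/-0.330; half-tol=0.330, Σhalf²=0.108900
  +B: nom +22.900 → Σnom=54.300; wc +0.380/-0.380 → slack +0.710/-0.710; half-tol=0.380, Σhalf²=0.253300
  -C: nom -22.300 → Σnom=32.000; wc +0.490/-0.490 → slack +1.200/-1.200; half-tol=0.490, Σhalf²=0.493400
  -D: nom -28.300 → Σnom=3.700; wc +0.040/-0.040 → slack +1.240/-1.240; half-tol=0.040, Σhalf²=0.495000
  -E: nom -41.800 → Σnom=-38.100; wc +0.310/-0.383 → slack +1.550/-1.623; half-tol=0.347, Σhalf²=0.615062
  -F: nom -49.100 → Σnom=-87.200; wc +0.196/-0.196 → slack +1.746/-1.819; half-tol=0.196, Σhalf²=0.653478
  -G: nom -8.700 → Σnom=-95.900; wc +0.220/-0.050 → slack +1.966/-1.869; half-tol=0.135, Σhalf²=0.671703
  +H: nom +16.200 → Σnom=-79.700; wc +0.444/-0.444 → slack +2.410/-2.313; half-tol=0.444, Σhalf²=0.868839
Nominal = -79.700. Worst-case = [-79.700 - 2.313, -79.700 + 2.410] = [-82.013, -77.290]. RSS = √0.868839 = 0.932.

nominal=-79.700 wc=[-82.013,-77.290] rss=0.932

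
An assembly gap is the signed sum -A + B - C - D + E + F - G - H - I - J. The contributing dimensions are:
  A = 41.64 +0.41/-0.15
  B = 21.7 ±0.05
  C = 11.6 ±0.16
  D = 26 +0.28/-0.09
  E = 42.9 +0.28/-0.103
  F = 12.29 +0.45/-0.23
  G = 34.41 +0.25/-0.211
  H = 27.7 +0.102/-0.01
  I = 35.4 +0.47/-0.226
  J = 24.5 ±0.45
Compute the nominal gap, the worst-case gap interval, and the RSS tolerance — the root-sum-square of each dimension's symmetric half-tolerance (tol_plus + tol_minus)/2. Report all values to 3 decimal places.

Stack each dimension's contribution:
  -A: nom -41.640 → Σnom=-41.640; wc +0.150/-0.410 → slack +0.150/-0.410; half-tol=0.280, Σhalf²=0.078400
  +B: nom +21.700 → Σnom=-19.940; wc +0.050/-0.050 → slack +0.200/-0.460; half-tol=0.050, Σhalf²=0.080900
  -C: nom -11.600 → Σnom=-31.540; wc +0.160/-0.160 → slack +0.360/-0.620; half-tol=0.160, Σhalf²=0.106500
  -D: nom -26.000 → Σnom=-57.540; wc +0.090/-0.280 → slack +0.450/-0.900; half-tol=0.185, Σhalf²=0.140725
  +E: nom +42.900 → Σnom=-14.640; wc +0.280/-0.103 → slack +0.730/-1.003; half-tol=0.192, Σhalf²=0.177397
  +F: nom +12.290 → Σnom=-2.350; wc +0.450/-0.230 → slack +1.180/-1.233; half-tol=0.340, Σhalf²=0.292997
  -G: nom -34.410 → Σnom=-36.760; wc +0.211/-0.250 → slack +1.391/-1.483; half-tol=0.230, Σhalf²=0.346128
  -H: nom -27.700 → Σnom=-64.460; wc +0.010/-0.102 → slack +1.401/-1.585; half-tol=0.056, Σhalf²=0.349264
  -I: nom -35.400 → Σnom=-99.860; wc +0.226/-0.470 → slack +1.627/-2.055; half-tol=0.348, Σhalf²=0.470367
  -J: nom -24.500 → Σnom=-124.360; wc +0.450/-0.450 → slack +2.077/-2.505; half-tol=0.450, Σhalf²=0.672867
Nominal = -124.360. Worst-case = [-124.360 - 2.505, -124.360 + 2.077] = [-126.865, -122.283]. RSS = √0.672867 = 0.820.

nominal=-124.360 wc=[-126.865,-122.283] rss=0.820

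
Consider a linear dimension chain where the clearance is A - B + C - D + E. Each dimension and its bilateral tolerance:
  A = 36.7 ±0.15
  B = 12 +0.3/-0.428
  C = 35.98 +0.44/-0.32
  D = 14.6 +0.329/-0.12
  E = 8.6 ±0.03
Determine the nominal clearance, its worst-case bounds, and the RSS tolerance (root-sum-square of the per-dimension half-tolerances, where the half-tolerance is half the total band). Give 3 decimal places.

Stack each dimension's contribution:
  +A: nom +36.700 → Σnom=36.700; wc +0.150/-0.150 → slack +0.150/-0.150; half-tol=0.150, Σhalf²=0.022500
  -B: nom -12.000 → Σnom=24.700; wc +0.428/-0.300 → slack +0.578/-0.450; half-tol=0.364, Σhalf²=0.154996
  +C: nom +35.980 → Σnom=60.680; wc +0.440/-0.320 → slack +1.018/-0.770; half-tol=0.380, Σhalf²=0.299396
  -D: nom -14.600 → Σnom=46.080; wc +0.120/-0.329 → slack +1.138/-1.099; half-tol=0.225, Σhalf²=0.349796
  +E: nom +8.600 → Σnom=54.680; wc +0.030/-0.030 → slack +1.168/-1.129; half-tol=0.030, Σhalf²=0.350696
Nominal = 54.680. Worst-case = [54.680 - 1.129, 54.680 + 1.168] = [53.551, 55.848]. RSS = √0.350696 = 0.592.

nominal=54.680 wc=[53.551,55.848] rss=0.592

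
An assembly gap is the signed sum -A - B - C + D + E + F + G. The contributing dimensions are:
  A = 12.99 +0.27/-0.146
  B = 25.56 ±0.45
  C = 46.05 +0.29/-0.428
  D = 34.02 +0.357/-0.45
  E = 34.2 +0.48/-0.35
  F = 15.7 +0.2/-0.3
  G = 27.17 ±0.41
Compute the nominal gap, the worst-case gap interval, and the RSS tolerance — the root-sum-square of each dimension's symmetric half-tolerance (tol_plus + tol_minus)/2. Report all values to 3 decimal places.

Stack each dimension's contribution:
  -A: nom -12.990 → Σnom=-12.990; wc +0.146/-0.270 → slack +0.146/-0.270; half-tol=0.208, Σhalf²=0.043264
  -B: nom -25.560 → Σnom=-38.550; wc +0.450/-0.450 → slack +0.596/-0.720; half-tol=0.450, Σhalf²=0.245764
  -C: nom -46.050 → Σnom=-84.600; wc +0.428/-0.290 → slack +1.024/-1.010; half-tol=0.359, Σhalf²=0.374645
  +D: nom +34.020 → Σnom=-50.580; wc +0.357/-0.450 → slack +1.381/-1.460; half-tol=0.403, Σhalf²=0.537457
  +E: nom +34.200 → Σnom=-16.380; wc +0.480/-0.350 → slack +1.861/-1.810; half-tol=0.415, Σhalf²=0.709682
  +F: nom +15.700 → Σnom=-0.680; wc +0.200/-0.300 → slack +2.061/-2.110; half-tol=0.250, Σhalf²=0.772182
  +G: nom +27.170 → Σnom=26.490; wc +0.410/-0.410 → slack +2.471/-2.520; half-tol=0.410, Σhalf²=0.940282
Nominal = 26.490. Worst-case = [26.490 - 2.520, 26.490 + 2.471] = [23.970, 28.961]. RSS = √0.940282 = 0.970.

nominal=26.490 wc=[23.970,28.961] rss=0.970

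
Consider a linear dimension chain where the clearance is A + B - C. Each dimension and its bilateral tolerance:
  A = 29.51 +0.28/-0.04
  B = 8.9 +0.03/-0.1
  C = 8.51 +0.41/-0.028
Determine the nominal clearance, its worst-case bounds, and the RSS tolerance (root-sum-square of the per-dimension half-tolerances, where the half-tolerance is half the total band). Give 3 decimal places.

nominal=29.900 wc=[29.350,30.238] rss=0.279

Stack each dimension's contribution:
  +A: nom +29.510 → Σnom=29.510; wc +0.280/-0.040 → slack +0.280/-0.040; half-tol=0.160, Σhalf²=0.025600
  +B: nom +8.900 → Σnom=38.410; wc +0.030/-0.100 → slack +0.310/-0.140; half-tol=0.065, Σhalf²=0.029825
  -C: nom -8.510 → Σnom=29.900; wc +0.028/-0.410 → slack +0.338/-0.550; half-tol=0.219, Σhalf²=0.077786
Nominal = 29.900. Worst-case = [29.900 - 0.550, 29.900 + 0.338] = [29.350, 30.238]. RSS = √0.077786 = 0.279.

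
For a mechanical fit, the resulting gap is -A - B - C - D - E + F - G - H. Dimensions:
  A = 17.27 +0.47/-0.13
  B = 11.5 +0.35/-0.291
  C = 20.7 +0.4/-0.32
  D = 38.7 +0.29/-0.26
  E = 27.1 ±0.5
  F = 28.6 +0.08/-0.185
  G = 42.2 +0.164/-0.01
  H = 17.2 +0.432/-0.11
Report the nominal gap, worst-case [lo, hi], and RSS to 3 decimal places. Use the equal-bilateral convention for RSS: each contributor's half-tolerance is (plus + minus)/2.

nominal=-146.070 wc=[-148.861,-144.369] rss=0.864

Stack each dimension's contribution:
  -A: nom -17.270 → Σnom=-17.270; wc +0.130/-0.470 → slack +0.130/-0.470; half-tol=0.300, Σhalf²=0.090000
  -B: nom -11.500 → Σnom=-28.770; wc +0.291/-0.350 → slack +0.421/-0.820; half-tol=0.321, Σhalf²=0.192720
  -C: nom -20.700 → Σnom=-49.470; wc +0.320/-0.400 → slack +0.741/-1.220; half-tol=0.360, Σhalf²=0.322320
  -D: nom -38.700 → Σnom=-88.170; wc +0.260/-0.290 → slack +1.001/-1.510; half-tol=0.275, Σhalf²=0.397945
  -E: nom -27.100 → Σnom=-115.270; wc +0.500/-0.500 → slack +1.501/-2.010; half-tol=0.500, Σhalf²=0.647945
  +F: nom +28.600 → Σnom=-86.670; wc +0.080/-0.185 → slack +1.581/-2.195; half-tol=0.133, Σhalf²=0.665502
  -G: nom -42.200 → Σnom=-128.870; wc +0.010/-0.164 → slack +1.591/-2.359; half-tol=0.087, Σhalf²=0.673071
  -H: nom -17.200 → Σnom=-146.070; wc +0.110/-0.432 → slack +1.701/-2.791; half-tol=0.271, Σhalf²=0.746512
Nominal = -146.070. Worst-case = [-146.070 - 2.791, -146.070 + 1.701] = [-148.861, -144.369]. RSS = √0.746512 = 0.864.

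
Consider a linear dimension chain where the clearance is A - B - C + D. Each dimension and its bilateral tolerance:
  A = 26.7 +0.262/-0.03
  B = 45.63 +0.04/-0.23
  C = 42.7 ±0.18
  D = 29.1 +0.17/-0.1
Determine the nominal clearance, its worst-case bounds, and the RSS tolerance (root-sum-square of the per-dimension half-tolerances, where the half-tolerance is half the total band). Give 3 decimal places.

nominal=-32.530 wc=[-32.880,-31.688] rss=0.300

Stack each dimension's contribution:
  +A: nom +26.700 → Σnom=26.700; wc +0.262/-0.030 → slack +0.262/-0.030; half-tol=0.146, Σhalf²=0.021316
  -B: nom -45.630 → Σnom=-18.930; wc +0.230/-0.040 → slack +0.492/-0.070; half-tol=0.135, Σhalf²=0.039541
  -C: nom -42.700 → Σnom=-61.630; wc +0.180/-0.180 → slack +0.672/-0.250; half-tol=0.180, Σhalf²=0.071941
  +D: nom +29.100 → Σnom=-32.530; wc +0.170/-0.100 → slack +0.842/-0.350; half-tol=0.135, Σhalf²=0.090166
Nominal = -32.530. Worst-case = [-32.530 - 0.350, -32.530 + 0.842] = [-32.880, -31.688]. RSS = √0.090166 = 0.300.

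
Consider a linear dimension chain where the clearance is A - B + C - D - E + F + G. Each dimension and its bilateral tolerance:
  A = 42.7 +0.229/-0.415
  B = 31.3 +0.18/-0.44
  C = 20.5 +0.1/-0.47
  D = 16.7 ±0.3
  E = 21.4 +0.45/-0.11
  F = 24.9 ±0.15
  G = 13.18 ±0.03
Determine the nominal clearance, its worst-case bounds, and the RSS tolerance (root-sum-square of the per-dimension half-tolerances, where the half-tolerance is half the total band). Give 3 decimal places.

nominal=31.880 wc=[29.885,33.239] rss=0.688

Stack each dimension's contribution:
  +A: nom +42.700 → Σnom=42.700; wc +0.229/-0.415 → slack +0.229/-0.415; half-tol=0.322, Σhalf²=0.103684
  -B: nom -31.300 → Σnom=11.400; wc +0.440/-0.180 → slack +0.669/-0.595; half-tol=0.310, Σhalf²=0.199784
  +C: nom +20.500 → Σnom=31.900; wc +0.100/-0.470 → slack +0.769/-1.065; half-tol=0.285, Σhalf²=0.281009
  -D: nom -16.700 → Σnom=15.200; wc +0.300/-0.300 → slack +1.069/-1.365; half-tol=0.300, Σhalf²=0.371009
  -E: nom -21.400 → Σnom=-6.200; wc +0.110/-0.450 → slack +1.179/-1.815; half-tol=0.280, Σhalf²=0.449409
  +F: nom +24.900 → Σnom=18.700; wc +0.150/-0.150 → slack +1.329/-1.965; half-tol=0.150, Σhalf²=0.471909
  +G: nom +13.180 → Σnom=31.880; wc +0.030/-0.030 → slack +1.359/-1.995; half-tol=0.030, Σhalf²=0.472809
Nominal = 31.880. Worst-case = [31.880 - 1.995, 31.880 + 1.359] = [29.885, 33.239]. RSS = √0.472809 = 0.688.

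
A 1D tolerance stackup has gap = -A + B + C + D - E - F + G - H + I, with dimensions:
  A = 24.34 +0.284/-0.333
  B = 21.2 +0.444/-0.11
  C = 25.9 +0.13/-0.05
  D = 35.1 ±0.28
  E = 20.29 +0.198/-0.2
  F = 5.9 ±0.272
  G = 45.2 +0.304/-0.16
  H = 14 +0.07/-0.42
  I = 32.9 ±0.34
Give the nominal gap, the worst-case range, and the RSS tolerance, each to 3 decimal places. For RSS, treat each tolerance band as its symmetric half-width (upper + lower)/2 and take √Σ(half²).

nominal=95.770 wc=[94.006,98.493] rss=0.776

Stack each dimension's contribution:
  -A: nom -24.340 → Σnom=-24.340; wc +0.333/-0.284 → slack +0.333/-0.284; half-tol=0.308, Σhalf²=0.095172
  +B: nom +21.200 → Σnom=-3.140; wc +0.444/-0.110 → slack +0.777/-0.394; half-tol=0.277, Σhalf²=0.171901
  +C: nom +25.900 → Σnom=22.760; wc +0.130/-0.050 → slack +0.907/-0.444; half-tol=0.090, Σhalf²=0.180001
  +D: nom +35.100 → Σnom=57.860; wc +0.280/-0.280 → slack +1.187/-0.724; half-tol=0.280, Σhalf²=0.258401
  -E: nom -20.290 → Σnom=37.570; wc +0.200/-0.198 → slack +1.387/-0.922; half-tol=0.199, Σhalf²=0.298002
  -F: nom -5.900 → Σnom=31.670; wc +0.272/-0.272 → slack +1.659/-1.194; half-tol=0.272, Σhalf²=0.371986
  +G: nom +45.200 → Σnom=76.870; wc +0.304/-0.160 → slack +1.963/-1.354; half-tol=0.232, Σhalf²=0.425810
  -H: nom -14.000 → Σnom=62.870; wc +0.420/-0.070 → slack +2.383/-1.424; half-tol=0.245, Σhalf²=0.485835
  +I: nom +32.900 → Σnom=95.770; wc +0.340/-0.340 → slack +2.723/-1.764; half-tol=0.340, Σhalf²=0.601435
Nominal = 95.770. Worst-case = [95.770 - 1.764, 95.770 + 2.723] = [94.006, 98.493]. RSS = √0.601435 = 0.776.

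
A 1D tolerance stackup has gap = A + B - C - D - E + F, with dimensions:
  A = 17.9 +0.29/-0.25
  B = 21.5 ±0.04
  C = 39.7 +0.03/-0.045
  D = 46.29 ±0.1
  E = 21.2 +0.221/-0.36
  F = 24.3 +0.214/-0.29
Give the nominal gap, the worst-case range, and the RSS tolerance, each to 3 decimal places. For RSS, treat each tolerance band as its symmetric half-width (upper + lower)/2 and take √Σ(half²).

nominal=-43.490 wc=[-44.421,-42.441] rss=0.484

Stack each dimension's contribution:
  +A: nom +17.900 → Σnom=17.900; wc +0.290/-0.250 → slack +0.290/-0.250; half-tol=0.270, Σhalf²=0.072900
  +B: nom +21.500 → Σnom=39.400; wc +0.040/-0.040 → slack +0.330/-0.290; half-tol=0.040, Σhalf²=0.074500
  -C: nom -39.700 → Σnom=-0.300; wc +0.045/-0.030 → slack +0.375/-0.320; half-tol=0.037, Σhalf²=0.075906
  -D: nom -46.290 → Σnom=-46.590; wc +0.100/-0.100 → slack +0.475/-0.420; half-tol=0.100, Σhalf²=0.085906
  -E: nom -21.200 → Σnom=-67.790; wc +0.360/-0.221 → slack +0.835/-0.641; half-tol=0.290, Σhalf²=0.170297
  +F: nom +24.300 → Σnom=-43.490; wc +0.214/-0.290 → slack +1.049/-0.931; half-tol=0.252, Σhalf²=0.233801
Nominal = -43.490. Worst-case = [-43.490 - 0.931, -43.490 + 1.049] = [-44.421, -42.441]. RSS = √0.233801 = 0.484.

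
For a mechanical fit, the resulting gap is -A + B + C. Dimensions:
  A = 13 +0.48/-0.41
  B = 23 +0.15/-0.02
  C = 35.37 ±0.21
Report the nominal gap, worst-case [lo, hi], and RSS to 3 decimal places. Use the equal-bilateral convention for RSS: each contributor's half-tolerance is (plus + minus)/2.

Stack each dimension's contribution:
  -A: nom -13.000 → Σnom=-13.000; wc +0.410/-0.480 → slack +0.410/-0.480; half-tol=0.445, Σhalf²=0.198025
  +B: nom +23.000 → Σnom=10.000; wc +0.150/-0.020 → slack +0.560/-0.500; half-tol=0.085, Σhalf²=0.205250
  +C: nom +35.370 → Σnom=45.370; wc +0.210/-0.210 → slack +0.770/-0.710; half-tol=0.210, Σhalf²=0.249350
Nominal = 45.370. Worst-case = [45.370 - 0.710, 45.370 + 0.770] = [44.660, 46.140]. RSS = √0.249350 = 0.499.

nominal=45.370 wc=[44.660,46.140] rss=0.499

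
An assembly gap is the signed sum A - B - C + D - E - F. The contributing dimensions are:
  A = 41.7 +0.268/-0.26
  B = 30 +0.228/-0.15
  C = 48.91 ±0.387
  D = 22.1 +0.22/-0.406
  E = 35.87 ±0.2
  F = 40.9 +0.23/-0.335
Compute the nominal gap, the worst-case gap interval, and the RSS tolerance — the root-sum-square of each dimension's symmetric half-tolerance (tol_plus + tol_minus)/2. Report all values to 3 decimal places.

Stack each dimension's contribution:
  +A: nom +41.700 → Σnom=41.700; wc +0.268/-0.260 → slack +0.268/-0.260; half-tol=0.264, Σhalf²=0.069696
  -B: nom -30.000 → Σnom=11.700; wc +0.150/-0.228 → slack +0.418/-0.488; half-tol=0.189, Σhalf²=0.105417
  -C: nom -48.910 → Σnom=-37.210; wc +0.387/-0.387 → slack +0.805/-0.875; half-tol=0.387, Σhalf²=0.255186
  +D: nom +22.100 → Σnom=-15.110; wc +0.220/-0.406 → slack +1.025/-1.281; half-tol=0.313, Σhalf²=0.353155
  -E: nom -35.870 → Σnom=-50.980; wc +0.200/-0.200 → slack +1.225/-1.481; half-tol=0.200, Σhalf²=0.393155
  -F: nom -40.900 → Σnom=-91.880; wc +0.335/-0.230 → slack +1.560/-1.711; half-tol=0.283, Σhalf²=0.472961
Nominal = -91.880. Worst-case = [-91.880 - 1.711, -91.880 + 1.560] = [-93.591, -90.320]. RSS = √0.472961 = 0.688.

nominal=-91.880 wc=[-93.591,-90.320] rss=0.688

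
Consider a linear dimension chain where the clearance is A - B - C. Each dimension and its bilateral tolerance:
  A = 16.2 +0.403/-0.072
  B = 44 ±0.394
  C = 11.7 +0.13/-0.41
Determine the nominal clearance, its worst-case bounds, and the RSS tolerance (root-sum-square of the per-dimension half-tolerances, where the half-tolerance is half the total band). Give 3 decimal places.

nominal=-39.500 wc=[-40.096,-38.293] rss=0.533

Stack each dimension's contribution:
  +A: nom +16.200 → Σnom=16.200; wc +0.403/-0.072 → slack +0.403/-0.072; half-tol=0.238, Σhalf²=0.056406
  -B: nom -44.000 → Σnom=-27.800; wc +0.394/-0.394 → slack +0.797/-0.466; half-tol=0.394, Σhalf²=0.211642
  -C: nom -11.700 → Σnom=-39.500; wc +0.410/-0.130 → slack +1.207/-0.596; half-tol=0.270, Σhalf²=0.284542
Nominal = -39.500. Worst-case = [-39.500 - 0.596, -39.500 + 1.207] = [-40.096, -38.293]. RSS = √0.284542 = 0.533.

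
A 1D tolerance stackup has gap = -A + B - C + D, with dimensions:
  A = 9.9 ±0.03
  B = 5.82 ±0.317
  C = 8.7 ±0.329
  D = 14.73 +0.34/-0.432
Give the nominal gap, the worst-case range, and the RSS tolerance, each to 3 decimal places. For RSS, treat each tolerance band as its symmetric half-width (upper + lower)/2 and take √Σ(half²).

nominal=1.950 wc=[0.842,2.966] rss=0.599

Stack each dimension's contribution:
  -A: nom -9.900 → Σnom=-9.900; wc +0.030/-0.030 → slack +0.030/-0.030; half-tol=0.030, Σhalf²=0.000900
  +B: nom +5.820 → Σnom=-4.080; wc +0.317/-0.317 → slack +0.347/-0.347; half-tol=0.317, Σhalf²=0.101389
  -C: nom -8.700 → Σnom=-12.780; wc +0.329/-0.329 → slack +0.676/-0.676; half-tol=0.329, Σhalf²=0.209630
  +D: nom +14.730 → Σnom=1.950; wc +0.340/-0.432 → slack +1.016/-1.108; half-tol=0.386, Σhalf²=0.358626
Nominal = 1.950. Worst-case = [1.950 - 1.108, 1.950 + 1.016] = [0.842, 2.966]. RSS = √0.358626 = 0.599.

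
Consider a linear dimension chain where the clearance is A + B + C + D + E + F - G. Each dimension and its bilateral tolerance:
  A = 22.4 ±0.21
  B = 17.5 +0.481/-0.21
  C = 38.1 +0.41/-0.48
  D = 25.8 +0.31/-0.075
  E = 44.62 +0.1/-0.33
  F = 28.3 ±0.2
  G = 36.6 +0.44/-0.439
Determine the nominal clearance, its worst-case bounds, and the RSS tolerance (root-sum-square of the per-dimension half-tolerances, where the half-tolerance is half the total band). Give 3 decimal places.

Stack each dimension's contribution:
  +A: nom +22.400 → Σnom=22.400; wc +0.210/-0.210 → slack +0.210/-0.210; half-tol=0.210, Σhalf²=0.044100
  +B: nom +17.500 → Σnom=39.900; wc +0.481/-0.210 → slack +0.691/-0.420; half-tol=0.345, Σhalf²=0.163470
  +C: nom +38.100 → Σnom=78.000; wc +0.410/-0.480 → slack +1.101/-0.900; half-tol=0.445, Σhalf²=0.361495
  +D: nom +25.800 → Σnom=103.800; wc +0.310/-0.075 → slack +1.411/-0.975; half-tol=0.193, Σhalf²=0.398551
  +E: nom +44.620 → Σnom=148.420; wc +0.100/-0.330 → slack +1.511/-1.305; half-tol=0.215, Σhalf²=0.444776
  +F: nom +28.300 → Σnom=176.720; wc +0.200/-0.200 → slack +1.711/-1.505; half-tol=0.200, Σhalf²=0.484776
  -G: nom -36.600 → Σnom=140.120; wc +0.439/-0.440 → slack +2.150/-1.945; half-tol=0.440, Σhalf²=0.677937
Nominal = 140.120. Worst-case = [140.120 - 1.945, 140.120 + 2.150] = [138.175, 142.270]. RSS = √0.677937 = 0.823.

nominal=140.120 wc=[138.175,142.270] rss=0.823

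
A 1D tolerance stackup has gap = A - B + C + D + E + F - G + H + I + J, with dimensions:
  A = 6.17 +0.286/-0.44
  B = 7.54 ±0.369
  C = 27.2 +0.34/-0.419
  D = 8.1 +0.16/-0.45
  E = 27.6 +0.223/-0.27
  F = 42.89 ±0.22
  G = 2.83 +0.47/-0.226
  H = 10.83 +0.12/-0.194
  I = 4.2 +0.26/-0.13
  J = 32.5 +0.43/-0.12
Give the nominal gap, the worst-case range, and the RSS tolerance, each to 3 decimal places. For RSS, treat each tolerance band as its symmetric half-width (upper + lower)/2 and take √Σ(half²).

nominal=149.120 wc=[146.038,151.754] rss=0.935

Stack each dimension's contribution:
  +A: nom +6.170 → Σnom=6.170; wc +0.286/-0.440 → slack +0.286/-0.440; half-tol=0.363, Σhalf²=0.131769
  -B: nom -7.540 → Σnom=-1.370; wc +0.369/-0.369 → slack +0.655/-0.809; half-tol=0.369, Σhalf²=0.267930
  +C: nom +27.200 → Σnom=25.830; wc +0.340/-0.419 → slack +0.995/-1.228; half-tol=0.380, Σhalf²=0.411950
  +D: nom +8.100 → Σnom=33.930; wc +0.160/-0.450 → slack +1.155/-1.678; half-tol=0.305, Σhalf²=0.504975
  +E: nom +27.600 → Σnom=61.530; wc +0.223/-0.270 → slack +1.378/-1.948; half-tol=0.246, Σhalf²=0.565738
  +F: nom +42.890 → Σnom=104.420; wc +0.220/-0.220 → slack +1.598/-2.168; half-tol=0.220, Σhalf²=0.614138
  -G: nom -2.830 → Σnom=101.590; wc +0.226/-0.470 → slack +1.824/-2.638; half-tol=0.348, Σhalf²=0.735241
  +H: nom +10.830 → Σnom=112.420; wc +0.120/-0.194 → slack +1.944/-2.832; half-tol=0.157, Σhalf²=0.759891
  +I: nom +4.200 → Σnom=116.620; wc +0.260/-0.130 → slack +2.204/-2.962; half-tol=0.195, Σhalf²=0.797915
  +J: nom +32.500 → Σnom=149.120; wc +0.430/-0.120 → slack +2.634/-3.082; half-tol=0.275, Σhalf²=0.873541
Nominal = 149.120. Worst-case = [149.120 - 3.082, 149.120 + 2.634] = [146.038, 151.754]. RSS = √0.873541 = 0.935.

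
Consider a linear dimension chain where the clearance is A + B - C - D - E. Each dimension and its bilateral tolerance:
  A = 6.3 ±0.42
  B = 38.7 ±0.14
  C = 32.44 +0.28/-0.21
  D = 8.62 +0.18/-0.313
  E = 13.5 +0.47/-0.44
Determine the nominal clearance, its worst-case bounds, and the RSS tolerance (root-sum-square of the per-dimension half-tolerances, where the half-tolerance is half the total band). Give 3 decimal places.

nominal=-9.560 wc=[-11.050,-8.037] rss=0.724

Stack each dimension's contribution:
  +A: nom +6.300 → Σnom=6.300; wc +0.420/-0.420 → slack +0.420/-0.420; half-tol=0.420, Σhalf²=0.176400
  +B: nom +38.700 → Σnom=45.000; wc +0.140/-0.140 → slack +0.560/-0.560; half-tol=0.140, Σhalf²=0.196000
  -C: nom -32.440 → Σnom=12.560; wc +0.210/-0.280 → slack +0.770/-0.840; half-tol=0.245, Σhalf²=0.256025
  -D: nom -8.620 → Σnom=3.940; wc +0.313/-0.180 → slack +1.083/-1.020; half-tol=0.246, Σhalf²=0.316787
  -E: nom -13.500 → Σnom=-9.560; wc +0.440/-0.470 → slack +1.523/-1.490; half-tol=0.455, Σhalf²=0.523812
Nominal = -9.560. Worst-case = [-9.560 - 1.490, -9.560 + 1.523] = [-11.050, -8.037]. RSS = √0.523812 = 0.724.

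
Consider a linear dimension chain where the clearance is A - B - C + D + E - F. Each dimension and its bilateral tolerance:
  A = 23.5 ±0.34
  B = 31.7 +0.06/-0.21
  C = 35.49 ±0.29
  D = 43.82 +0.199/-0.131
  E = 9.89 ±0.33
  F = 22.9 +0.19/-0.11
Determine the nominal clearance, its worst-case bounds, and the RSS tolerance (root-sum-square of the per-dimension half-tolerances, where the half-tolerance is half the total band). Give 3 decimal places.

Stack each dimension's contribution:
  +A: nom +23.500 → Σnom=23.500; wc +0.340/-0.340 → slack +0.340/-0.340; half-tol=0.340, Σhalf²=0.115600
  -B: nom -31.700 → Σnom=-8.200; wc +0.210/-0.060 → slack +0.550/-0.400; half-tol=0.135, Σhalf²=0.133825
  -C: nom -35.490 → Σnom=-43.690; wc +0.290/-0.290 → slack +0.840/-0.690; half-tol=0.290, Σhalf²=0.217925
  +D: nom +43.820 → Σnom=0.130; wc +0.199/-0.131 → slack +1.039/-0.821; half-tol=0.165, Σhalf²=0.245150
  +E: nom +9.890 → Σnom=10.020; wc +0.330/-0.330 → slack +1.369/-1.151; half-tol=0.330, Σhalf²=0.354050
  -F: nom -22.900 → Σnom=-12.880; wc +0.110/-0.190 → slack +1.479/-1.341; half-tol=0.150, Σhalf²=0.376550
Nominal = -12.880. Worst-case = [-12.880 - 1.341, -12.880 + 1.479] = [-14.221, -11.401]. RSS = √0.376550 = 0.614.

nominal=-12.880 wc=[-14.221,-11.401] rss=0.614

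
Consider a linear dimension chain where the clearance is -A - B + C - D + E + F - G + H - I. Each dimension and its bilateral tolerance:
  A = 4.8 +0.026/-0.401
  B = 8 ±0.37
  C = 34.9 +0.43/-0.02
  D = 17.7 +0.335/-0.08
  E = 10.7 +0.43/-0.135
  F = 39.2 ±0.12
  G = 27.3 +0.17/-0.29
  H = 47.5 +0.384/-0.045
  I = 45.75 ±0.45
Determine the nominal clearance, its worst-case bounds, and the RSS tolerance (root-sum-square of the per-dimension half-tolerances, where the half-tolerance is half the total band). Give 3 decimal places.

nominal=28.750 wc=[27.079,31.705] rss=0.820

Stack each dimension's contribution:
  -A: nom -4.800 → Σnom=-4.800; wc +0.401/-0.026 → slack +0.401/-0.026; half-tol=0.214, Σhalf²=0.045582
  -B: nom -8.000 → Σnom=-12.800; wc +0.370/-0.370 → slack +0.771/-0.396; half-tol=0.370, Σhalf²=0.182482
  +C: nom +34.900 → Σnom=22.100; wc +0.430/-0.020 → slack +1.201/-0.416; half-tol=0.225, Σhalf²=0.233107
  -D: nom -17.700 → Σnom=4.400; wc +0.080/-0.335 → slack +1.281/-0.751; half-tol=0.208, Σhalf²=0.276164
  +E: nom +10.700 → Σnom=15.100; wc +0.430/-0.135 → slack +1.711/-0.886; half-tol=0.282, Σhalf²=0.355970
  +F: nom +39.200 → Σnom=54.300; wc +0.120/-0.120 → slack +1.831/-1.006; half-tol=0.120, Σhalf²=0.370370
  -G: nom -27.300 → Σnom=27.000; wc +0.290/-0.170 → slack +2.121/-1.176; half-tol=0.230, Σhalf²=0.423270
  +H: nom +47.500 → Σnom=74.500; wc +0.384/-0.045 → slack +2.505/-1.221; half-tol=0.214, Σhalf²=0.469280
  -I: nom -45.750 → Σnom=28.750; wc +0.450/-0.450 → slack +2.955/-1.671; half-tol=0.450, Σhalf²=0.671780
Nominal = 28.750. Worst-case = [28.750 - 1.671, 28.750 + 2.955] = [27.079, 31.705]. RSS = √0.671780 = 0.820.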